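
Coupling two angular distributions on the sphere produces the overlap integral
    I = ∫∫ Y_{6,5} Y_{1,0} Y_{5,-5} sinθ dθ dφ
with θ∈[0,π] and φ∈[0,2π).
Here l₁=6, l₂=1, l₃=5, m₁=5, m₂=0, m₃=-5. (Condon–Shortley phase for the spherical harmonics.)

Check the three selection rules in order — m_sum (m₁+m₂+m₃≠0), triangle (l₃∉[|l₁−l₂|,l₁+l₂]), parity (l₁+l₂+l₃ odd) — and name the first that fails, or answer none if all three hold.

m₁+m₂+m₃ = 5 + 0 − 5 = 0  ✓
triangle: |6−1|=5 ≤ l₃=5 ≤ 6+1=7  ✓
parity: l₁+l₂+l₃ = 12 is even  ✓

none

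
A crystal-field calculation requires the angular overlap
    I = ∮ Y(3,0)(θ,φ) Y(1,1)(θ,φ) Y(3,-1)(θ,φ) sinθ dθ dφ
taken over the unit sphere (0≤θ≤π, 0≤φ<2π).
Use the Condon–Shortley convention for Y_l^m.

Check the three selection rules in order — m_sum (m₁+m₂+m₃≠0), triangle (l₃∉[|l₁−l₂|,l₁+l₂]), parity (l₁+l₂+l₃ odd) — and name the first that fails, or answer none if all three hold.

parity

azimuthal sum: 0 + 1 − 1 = 0  ✓
2 ≤ 3 ≤ 4 (triangle on l)  ✓
L = 3 + 1 + 3 = 7 (odd)  ✗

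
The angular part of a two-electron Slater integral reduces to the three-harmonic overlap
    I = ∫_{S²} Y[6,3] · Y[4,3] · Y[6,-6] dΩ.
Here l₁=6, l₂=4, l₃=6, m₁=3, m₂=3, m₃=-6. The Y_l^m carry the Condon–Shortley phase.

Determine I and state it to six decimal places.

Checks pass: Σm=0; 16 even; l₃=6∈[2,10].
(2·6+1)(2·4+1)(2·6+1) = 1521
Δ: 4! 8! 4! / 17! → 1/15315300
sum: t=0:+1/829440 t=1:−1/25920 t=2:+1/9216 t=3:−1/25920 t=4:+1/829440 = 7/207360
3j²(6 4 6; 0 0 0) = Δ·Π!·Σ² = 28/2431  (sign +1)
sum: t=3:−1/5806080 = -1/5806080
3j²(6 4 6; 3 3 -6) = Δ·Π!·Σ² = 9/884  (sign -1)
combine: 4πI² = 1521·28/2431·9/884 = 567/3179
take √, sign -1: I = -0.11913554

-0.119136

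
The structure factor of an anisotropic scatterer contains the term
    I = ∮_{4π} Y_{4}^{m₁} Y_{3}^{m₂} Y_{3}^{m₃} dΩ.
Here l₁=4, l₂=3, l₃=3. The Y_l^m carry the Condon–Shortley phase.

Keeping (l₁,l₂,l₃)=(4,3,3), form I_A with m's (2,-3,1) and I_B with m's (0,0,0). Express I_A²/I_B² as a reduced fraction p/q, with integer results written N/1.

3/2

Same 4,3,3: normalisation and zero-m 3j drop out of the ratio.
A: Δ: 4! 4! 2! / 11! → 1/34650; sum: t=0:+1/192 = 1/192; 3j²(4 3 3; 2 -3 1) = Δ·Π!·Σ² = 3/77  (sign +1)
B: Δ: 4! 4! 2! / 11! → 1/34650; sum: t=1:−1/72 t=2:+1/16 t=3:−1/72 = 5/144; 3j²(4 3 3; 0 0 0) = Δ·Π!·Σ² = 2/77  (sign -1)
I_A²/I_B² = (3/77)/(2/77) = 3/2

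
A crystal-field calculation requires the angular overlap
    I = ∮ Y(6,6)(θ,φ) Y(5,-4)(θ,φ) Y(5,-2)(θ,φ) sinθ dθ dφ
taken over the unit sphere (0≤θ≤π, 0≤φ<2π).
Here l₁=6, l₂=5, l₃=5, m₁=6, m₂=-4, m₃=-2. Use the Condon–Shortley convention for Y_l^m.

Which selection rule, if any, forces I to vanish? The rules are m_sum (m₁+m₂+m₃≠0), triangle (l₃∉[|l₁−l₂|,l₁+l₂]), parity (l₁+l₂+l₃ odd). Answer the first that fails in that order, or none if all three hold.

azimuthal sum: 6 − 4 − 2 = 0  ✓
1 ≤ 5 ≤ 11 (triangle on l)  ✓
L = 6 + 5 + 5 = 16 (even)  ✓

none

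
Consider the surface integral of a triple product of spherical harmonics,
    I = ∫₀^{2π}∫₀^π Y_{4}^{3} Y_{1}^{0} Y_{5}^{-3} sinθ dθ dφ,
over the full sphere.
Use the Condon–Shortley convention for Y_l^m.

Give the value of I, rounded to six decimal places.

Checks pass: Σm=0; 10 even; l₃=5∈[3,5].
(2·4+1)(2·1+1)(2·5+1) = 297
Δ: 0! 8! 2! / 11! → 1/495
sum: t=0:+1/576 = 1/576
3j²(4 1 5; 0 0 0) = Δ·Π!·Σ² = 5/99  (sign -1)
sum: t=0:+1/5040 = 1/5040
3j²(4 1 5; 3 0 -3) = Δ·Π!·Σ² = 16/495  (sign +1)
combine: 4πI² = 297·5/99·16/495 = 16/33
take √, sign -1: I = -0.19642560

-0.196426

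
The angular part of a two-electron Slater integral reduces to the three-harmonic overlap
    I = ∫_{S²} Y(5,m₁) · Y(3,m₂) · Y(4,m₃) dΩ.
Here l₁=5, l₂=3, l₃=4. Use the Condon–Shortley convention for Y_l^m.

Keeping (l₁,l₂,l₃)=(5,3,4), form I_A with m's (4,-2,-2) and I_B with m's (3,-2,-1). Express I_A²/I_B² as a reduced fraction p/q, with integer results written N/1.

16/1

Shared (l₁,l₂,l₃)=(5,3,4): N and (l;000)² cancel in I_A²/I_B².
A: Δ = 4!·6!·2!/13! = 1/180180; Racah Σ t=0..1: t=0:+1/2880 t=1:−1/8640 = 1/4320; ⇒ 3j(5 3 4; 4 -2 -2)² = 8/429, sgn +1
B: Δ = 4!·6!·2!/13! = 1/180180; Racah Σ t=0..1: t=0:+1/1152 t=1:−1/1440 = 1/5760; ⇒ 3j(5 3 4; 3 -2 -1)² = 1/858, sgn -1
I_A²/I_B² = (8/429)/(1/858) = 16/1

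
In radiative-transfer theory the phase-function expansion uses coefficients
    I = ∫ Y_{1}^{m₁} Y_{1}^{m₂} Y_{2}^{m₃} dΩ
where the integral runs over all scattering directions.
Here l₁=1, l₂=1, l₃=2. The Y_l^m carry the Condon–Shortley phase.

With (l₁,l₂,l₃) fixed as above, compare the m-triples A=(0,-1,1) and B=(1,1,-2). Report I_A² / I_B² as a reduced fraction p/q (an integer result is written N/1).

1/2

l's match ⇒ only the (l;m) 3-j factors differ between A and B.
A: triangle coeff Δ(1,1,2) = 1/30; Σ_t [0,0]: t=0:+1/2 = 1/2; (3j)²=1/10 [(1 1 2; 0 -1 1)], sign=-1
B: triangle coeff Δ(1,1,2) = 1/30; Σ_t [0,0]: t=0:+1/4 = 1/4; (3j)²=1/5 [(1 1 2; 1 1 -2)], sign=+1
I_A²/I_B² = (1/10)/(1/5) = 1/2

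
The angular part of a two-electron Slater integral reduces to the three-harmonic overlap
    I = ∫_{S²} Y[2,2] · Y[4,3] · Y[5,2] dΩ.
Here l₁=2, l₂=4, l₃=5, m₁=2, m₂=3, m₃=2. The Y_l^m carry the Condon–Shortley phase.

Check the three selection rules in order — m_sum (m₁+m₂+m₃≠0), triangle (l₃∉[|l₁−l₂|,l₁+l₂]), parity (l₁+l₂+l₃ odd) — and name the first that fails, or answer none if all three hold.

m_sum

m₁+m₂+m₃ = 2 + 3 + 2 = 7  ✗
triangle: |2−4|=2 ≤ l₃=5 ≤ 2+4=6
parity: l₁+l₂+l₃ = 11 is odd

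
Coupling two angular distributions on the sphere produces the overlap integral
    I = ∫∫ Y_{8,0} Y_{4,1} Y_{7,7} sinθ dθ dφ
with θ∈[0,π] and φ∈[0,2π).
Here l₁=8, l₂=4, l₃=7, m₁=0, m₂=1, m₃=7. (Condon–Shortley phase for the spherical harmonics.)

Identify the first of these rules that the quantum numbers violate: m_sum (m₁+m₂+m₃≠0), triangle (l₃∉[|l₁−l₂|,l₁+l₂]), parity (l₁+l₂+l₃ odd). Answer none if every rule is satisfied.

Σmᵢ = 8  ✗
l₃∈[|l₁−l₂|,l₁+l₂]=[4,12], have l₃=7
Σlᵢ = 19 ⇒ odd

m_sum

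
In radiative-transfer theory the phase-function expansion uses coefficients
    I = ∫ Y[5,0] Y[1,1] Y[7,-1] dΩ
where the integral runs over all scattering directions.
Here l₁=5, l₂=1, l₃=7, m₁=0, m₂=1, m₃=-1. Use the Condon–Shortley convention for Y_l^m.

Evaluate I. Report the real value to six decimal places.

0.000000

|5−1|≤7≤5+1 violated ⇒ I = 0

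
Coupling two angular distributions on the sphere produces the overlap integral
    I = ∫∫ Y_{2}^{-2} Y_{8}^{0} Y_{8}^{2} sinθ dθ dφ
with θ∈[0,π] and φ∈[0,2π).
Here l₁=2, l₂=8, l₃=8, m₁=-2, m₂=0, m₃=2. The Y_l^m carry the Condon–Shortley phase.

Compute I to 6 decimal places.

-0.192440

m-sum 0 ✓  L=18 even ✓  6≤8≤10 ✓
Π(2lᵢ+1) = 5×17×17 = 1445
triangle coeff Δ(2,8,8) = 1/348840
Σ_t [0,2]: t=0:+1/116121600 t=1:−1/25401600 t=2:+1/116121600 = -1/45158400
(3j)²=24/1615 [(2 8 8; 0 0 0)], sign=-1
Σ_t [2,2]: t=2:+1/116121600 = 1/116121600
(3j)²=7/323 [(2 8 8; -2 0 2)], sign=+1
⇒ 4πI² = 168/361
I = (-1)√(168/361/(4π)) = -0.19244034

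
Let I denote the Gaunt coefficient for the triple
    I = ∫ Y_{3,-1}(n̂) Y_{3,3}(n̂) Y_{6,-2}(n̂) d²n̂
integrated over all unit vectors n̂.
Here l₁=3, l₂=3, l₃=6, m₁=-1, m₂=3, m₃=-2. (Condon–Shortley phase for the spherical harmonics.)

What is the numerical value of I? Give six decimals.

Rules hold: Σm=0, L=12 even, 0≤6≤6.
N = 7·7·13 = 637
Δ = 0!·6!·6!/13! = 1/12012
Racah Σ t=0..0: t=0:+1/1296 = 1/1296
⇒ 3j(3 3 6; 0 0 0)² = 100/3003, sgn +1
Racah Σ t=0..0: t=0:+1/34560 = 1/34560
⇒ 3j(3 3 6; -1 3 -2)² = 1/429, sgn +1
4πI² = N·(3j₀)²·(3jₘ)² = 700/14157
I = +1·√(0.0494455/4π) = 0.06272757

0.062728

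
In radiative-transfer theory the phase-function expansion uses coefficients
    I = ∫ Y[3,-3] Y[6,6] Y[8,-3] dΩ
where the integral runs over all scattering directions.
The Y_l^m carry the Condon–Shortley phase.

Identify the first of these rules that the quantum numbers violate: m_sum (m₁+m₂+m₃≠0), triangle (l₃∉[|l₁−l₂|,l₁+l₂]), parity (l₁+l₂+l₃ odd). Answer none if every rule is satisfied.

parity

azimuthal sum: -3 + 6 − 3 = 0  ✓
3 ≤ 8 ≤ 9 (triangle on l)  ✓
L = 3 + 6 + 8 = 17 (odd)  ✗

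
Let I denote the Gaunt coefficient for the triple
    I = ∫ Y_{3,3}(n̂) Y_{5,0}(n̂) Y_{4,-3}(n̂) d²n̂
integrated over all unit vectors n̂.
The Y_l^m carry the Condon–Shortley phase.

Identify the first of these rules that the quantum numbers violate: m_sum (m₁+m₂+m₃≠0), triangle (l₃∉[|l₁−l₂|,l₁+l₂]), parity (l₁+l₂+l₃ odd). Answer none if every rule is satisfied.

m₁+m₂+m₃ = 3 + 0 − 3 = 0  ✓
triangle: |3−5|=2 ≤ l₃=4 ≤ 3+5=8  ✓
parity: l₁+l₂+l₃ = 12 is even  ✓

none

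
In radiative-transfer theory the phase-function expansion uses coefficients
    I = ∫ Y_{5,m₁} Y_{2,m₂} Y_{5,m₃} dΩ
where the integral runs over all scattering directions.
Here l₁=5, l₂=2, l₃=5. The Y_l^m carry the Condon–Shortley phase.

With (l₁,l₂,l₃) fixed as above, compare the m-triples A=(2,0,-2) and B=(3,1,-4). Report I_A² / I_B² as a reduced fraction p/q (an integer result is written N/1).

Shared (l₁,l₂,l₃)=(5,2,5): N and (l;000)² cancel in I_A²/I_B².
A: Δ = 2!·8!·2!/13! = 1/38610; Racah Σ t=0..2: t=0:+1/2880 t=1:−1/1440 t=2:+1/20160 = -1/3360; ⇒ 3j(5 2 5; 2 0 -2)² = 6/715, sgn +1
B: Δ = 2!·8!·2!/13! = 1/38610; Racah Σ t=1..2: t=1:−1/10080 t=2:+1/80640 = -1/11520; ⇒ 3j(5 2 5; 3 1 -4)² = 49/1430, sgn +1
I_A²/I_B² = (6/715)/(49/1430) = 12/49

12/49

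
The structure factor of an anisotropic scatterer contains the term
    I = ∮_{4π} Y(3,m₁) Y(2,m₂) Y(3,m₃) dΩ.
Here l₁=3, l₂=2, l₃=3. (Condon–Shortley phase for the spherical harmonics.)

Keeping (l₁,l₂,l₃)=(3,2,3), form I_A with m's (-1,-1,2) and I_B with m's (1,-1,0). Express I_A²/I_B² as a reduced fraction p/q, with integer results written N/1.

15/2

l's match ⇒ only the (l;m) 3-j factors differ between A and B.
A: triangle coeff Δ(3,2,3) = 1/3780; Σ_t [0,1]: t=0:+1/48 t=1:−1/12 = -1/16; (3j)²=1/28 [(3 2 3; -1 -1 2)], sign=+1
B: triangle coeff Δ(3,2,3) = 1/3780; Σ_t [0,1]: t=0:+1/8 t=1:−1/12 = 1/24; (3j)²=1/210 [(3 2 3; 1 -1 0)], sign=-1
I_A²/I_B² = (1/28)/(1/210) = 15/2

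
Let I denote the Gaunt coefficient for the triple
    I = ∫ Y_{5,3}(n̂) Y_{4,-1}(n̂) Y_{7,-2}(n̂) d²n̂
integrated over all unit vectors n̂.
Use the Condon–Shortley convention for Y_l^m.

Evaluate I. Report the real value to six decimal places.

-0.140275

Rules hold: Σm=0, L=16 even, 1≤7≤9.
N = 11·9·15 = 1485
Δ = 2!·8!·6!/17! = 1/6126120
Racah Σ t=0..2: t=0:+1/69120 t=1:−1/20736 t=2:+1/69120 = -1/51840
⇒ 3j(5 4 7; 0 0 0)² = 280/21879, sgn +1
Racah Σ t=0..2: t=0:+1/103680 t=1:−1/241920 t=2:+1/9676800 = 163/29030400
⇒ 3j(5 4 7; 3 -1 -2)² = 26569/2042040, sgn -1
4πI² = N·(3j₀)²·(3jₘ)² = 132845/537251
I = -1·√(0.247268/4π) = -0.14027461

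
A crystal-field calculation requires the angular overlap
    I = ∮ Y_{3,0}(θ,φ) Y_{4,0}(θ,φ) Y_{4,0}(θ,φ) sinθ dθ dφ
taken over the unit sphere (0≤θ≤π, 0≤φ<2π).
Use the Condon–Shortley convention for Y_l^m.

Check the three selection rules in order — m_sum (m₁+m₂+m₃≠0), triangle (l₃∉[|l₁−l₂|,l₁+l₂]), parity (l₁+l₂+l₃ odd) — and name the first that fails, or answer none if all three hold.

m₁+m₂+m₃ = 0 + 0 + 0 = 0  ✓
triangle: |3−4|=1 ≤ l₃=4 ≤ 3+4=7  ✓
parity: l₁+l₂+l₃ = 11 is odd  ✗

parity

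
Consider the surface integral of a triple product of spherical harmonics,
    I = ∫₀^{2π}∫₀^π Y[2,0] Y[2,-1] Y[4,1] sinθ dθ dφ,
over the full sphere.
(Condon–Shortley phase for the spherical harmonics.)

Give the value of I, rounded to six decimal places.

Checks pass: Σm=0; 8 even; l₃=4∈[0,4].
(2·2+1)(2·2+1)(2·4+1) = 225
Δ: 0! 4! 4! / 9! → 1/630
sum: t=0:+1/16 = 1/16
3j²(2 2 4; 0 0 0) = Δ·Π!·Σ² = 2/35  (sign +1)
sum: t=0:+1/24 = 1/24
3j²(2 2 4; 0 -1 1) = Δ·Π!·Σ² = 1/21  (sign -1)
combine: 4πI² = 225·2/35·1/21 = 30/49
take √, sign -1: I = -0.22072812

-0.220728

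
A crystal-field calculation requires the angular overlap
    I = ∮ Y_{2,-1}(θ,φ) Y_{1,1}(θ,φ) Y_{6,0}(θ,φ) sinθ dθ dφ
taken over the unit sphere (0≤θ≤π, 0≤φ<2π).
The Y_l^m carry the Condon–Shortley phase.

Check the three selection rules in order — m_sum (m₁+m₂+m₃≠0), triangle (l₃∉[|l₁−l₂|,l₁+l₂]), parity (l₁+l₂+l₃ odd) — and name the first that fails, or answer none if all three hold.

m₁+m₂+m₃ = -1 + 1 + 0 = 0  ✓
triangle: |2−1|=1 ≤ l₃=6 ≤ 2+1=3  ✗
parity: l₁+l₂+l₃ = 9 is odd

triangle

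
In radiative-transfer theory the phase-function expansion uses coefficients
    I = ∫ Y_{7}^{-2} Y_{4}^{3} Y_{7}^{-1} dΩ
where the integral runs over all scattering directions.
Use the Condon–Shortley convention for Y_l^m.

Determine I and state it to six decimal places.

-0.033455

m-sum 0 ✓  L=18 even ✓  3≤7≤11 ✓
Π(2lᵢ+1) = 15×9×15 = 2025
triangle coeff Δ(7,4,7) = 1/58198140
Σ_t [0,4]: t=0:+1/17418240 t=1:−1/622080 t=2:+1/230400 t=3:−1/622080 t=4:+1/17418240 = 1/806400
(3j)²=2268/230945 [(7 4 7; 0 0 0)], sign=-1
Σ_t [3,4]: t=3:−1/2488320 t=4:+1/2073600 = 1/12441600
(3j)²=98/138567 [(7 4 7; -2 3 -1)], sign=+1
⇒ 4πI² = 30005640/2133423721
I = (-1)√(30005640/2133423721/(4π)) = -0.03345476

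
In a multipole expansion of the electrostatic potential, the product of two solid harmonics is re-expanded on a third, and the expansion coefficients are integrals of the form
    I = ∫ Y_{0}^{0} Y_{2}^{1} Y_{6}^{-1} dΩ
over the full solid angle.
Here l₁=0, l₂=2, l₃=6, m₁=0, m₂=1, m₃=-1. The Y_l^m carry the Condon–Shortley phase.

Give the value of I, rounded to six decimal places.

0.000000

l₃=6 ∉ [2,2] — triangle fails ⇒ I = 0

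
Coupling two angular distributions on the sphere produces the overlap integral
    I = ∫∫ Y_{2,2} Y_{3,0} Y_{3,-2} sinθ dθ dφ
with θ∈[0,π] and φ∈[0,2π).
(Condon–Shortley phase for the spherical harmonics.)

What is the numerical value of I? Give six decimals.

Rules hold: Σm=0, L=8 even, 1≤3≤5.
N = 5·7·7 = 245
Δ = 2!·2!·4!/9! = 1/3780
Racah Σ t=0..2: t=0:+1/24 t=1:−1/4 t=2:+1/24 = -1/6
⇒ 3j(2 3 3; 0 0 0)² = 4/105, sgn +1
Racah Σ t=0..0: t=0:+1/24 = 1/24
⇒ 3j(2 3 3; 2 0 -2)² = 1/21, sgn -1
4πI² = N·(3j₀)²·(3jₘ)² = 4/9
I = -1·√(0.444444/4π) = -0.18806319

-0.188063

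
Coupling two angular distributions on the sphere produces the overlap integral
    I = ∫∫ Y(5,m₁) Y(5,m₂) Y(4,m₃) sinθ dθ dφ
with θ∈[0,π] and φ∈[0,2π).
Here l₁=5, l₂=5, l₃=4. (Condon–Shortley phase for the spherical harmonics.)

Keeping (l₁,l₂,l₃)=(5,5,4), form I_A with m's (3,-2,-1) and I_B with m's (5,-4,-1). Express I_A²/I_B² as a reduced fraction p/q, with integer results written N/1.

5/12

l's match ⇒ only the (l;m) 3-j factors differ between A and B.
A: triangle coeff Δ(5,5,4) = 1/3153150; Σ_t [0,2]: t=0:+1/17280 t=1:−1/2880 t=2:+1/6912 = -1/6912; (3j)²=5/429 [(5 5 4; 3 -2 -1)], sign=+1
B: triangle coeff Δ(5,5,4) = 1/3153150; Σ_t [0,0]: t=0:+1/103680 = 1/103680; (3j)²=4/143 [(5 5 4; 5 -4 -1)], sign=-1
I_A²/I_B² = (5/429)/(4/143) = 5/12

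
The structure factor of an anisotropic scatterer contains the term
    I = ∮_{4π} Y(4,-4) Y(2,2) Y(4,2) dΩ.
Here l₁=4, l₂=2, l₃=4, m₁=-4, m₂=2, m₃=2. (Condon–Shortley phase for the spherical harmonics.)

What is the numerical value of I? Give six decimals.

-0.106180

Checks pass: Σm=0; 10 even; l₃=4∈[2,6].
(2·4+1)(2·2+1)(2·4+1) = 405
Δ: 2! 6! 2! / 11! → 1/13860
sum: t=0:+1/192 t=1:−1/36 t=2:+1/192 = -5/288
3j²(4 2 4; 0 0 0) = Δ·Π!·Σ² = 20/693  (sign -1)
sum: t=2:+1/2880 = 1/2880
3j²(4 2 4; -4 2 2) = Δ·Π!·Σ² = 2/165  (sign +1)
combine: 4πI² = 405·20/693·2/165 = 120/847
take √, sign -1: I = -0.10618031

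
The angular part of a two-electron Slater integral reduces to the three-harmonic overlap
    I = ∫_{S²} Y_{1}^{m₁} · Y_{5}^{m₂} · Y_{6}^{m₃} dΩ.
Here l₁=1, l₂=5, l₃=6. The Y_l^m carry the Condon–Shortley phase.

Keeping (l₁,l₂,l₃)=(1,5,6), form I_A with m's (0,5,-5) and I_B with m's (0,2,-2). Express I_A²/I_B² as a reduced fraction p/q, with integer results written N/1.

Shared (l₁,l₂,l₃)=(1,5,6): N and (l;000)² cancel in I_A²/I_B².
A: Δ = 0!·2!·10!/13! = 1/858; Racah Σ t=0..0: t=0:+1/3628800 = 1/3628800; ⇒ 3j(1 5 6; 0 5 -5)² = 1/78, sgn -1
B: Δ = 0!·2!·10!/13! = 1/858; Racah Σ t=0..0: t=0:+1/30240 = 1/30240; ⇒ 3j(1 5 6; 0 2 -2)² = 16/429, sgn +1
I_A²/I_B² = (1/78)/(16/429) = 11/32

11/32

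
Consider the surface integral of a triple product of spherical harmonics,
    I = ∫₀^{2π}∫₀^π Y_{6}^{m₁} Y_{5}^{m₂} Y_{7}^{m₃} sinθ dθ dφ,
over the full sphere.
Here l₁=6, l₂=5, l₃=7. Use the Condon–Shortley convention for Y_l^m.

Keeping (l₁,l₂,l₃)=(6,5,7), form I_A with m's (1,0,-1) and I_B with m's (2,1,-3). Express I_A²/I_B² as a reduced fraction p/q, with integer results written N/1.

Shared (l₁,l₂,l₃)=(6,5,7): N and (l;000)² cancel in I_A²/I_B².
A: Δ = 4!·8!·6!/19! = 1/174594420; Racah Σ t=0..4: t=0:+1/2073600 t=1:−1/165888 t=2:+1/103680 t=3:−1/414720 t=4:+1/14515200 = 17/9676800; ⇒ 3j(6 5 7; 1 0 -1)² = 85/19019, sgn +1
B: Δ = 4!·8!·6!/19! = 1/174594420; Racah Σ t=0..4: t=0:+1/9953280 t=1:−1/518400 t=2:+1/276480 t=3:−1/1088640 t=4:+1/46448640 = 23/25804800; ⇒ 3j(6 5 7; 2 1 -3)² = 42849/6466460, sgn +1
I_A²/I_B² = (85/19019)/(42849/6466460) = 28900/42849

28900/42849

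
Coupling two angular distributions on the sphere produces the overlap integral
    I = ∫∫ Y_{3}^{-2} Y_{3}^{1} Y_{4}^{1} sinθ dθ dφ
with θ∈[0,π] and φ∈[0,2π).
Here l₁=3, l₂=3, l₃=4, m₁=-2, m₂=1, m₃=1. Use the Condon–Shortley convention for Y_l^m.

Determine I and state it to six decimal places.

0.145070

m-sum 0 ✓  L=10 even ✓  0≤4≤6 ✓
Π(2lᵢ+1) = 7×7×9 = 441
triangle coeff Δ(3,3,4) = 1/34650
Σ_t [0,2]: t=0:+1/72 t=1:−1/16 t=2:+1/72 = -5/144
(3j)²=2/77 [(3 3 4; 0 0 0)], sign=-1
Σ_t [1,2]: t=1:−1/144 t=2:+1/48 = 1/72
(3j)²=16/693 [(3 3 4; -2 1 1)], sign=-1
⇒ 4πI² = 32/121
I = (+1)√(32/121/(4π)) = 0.14506992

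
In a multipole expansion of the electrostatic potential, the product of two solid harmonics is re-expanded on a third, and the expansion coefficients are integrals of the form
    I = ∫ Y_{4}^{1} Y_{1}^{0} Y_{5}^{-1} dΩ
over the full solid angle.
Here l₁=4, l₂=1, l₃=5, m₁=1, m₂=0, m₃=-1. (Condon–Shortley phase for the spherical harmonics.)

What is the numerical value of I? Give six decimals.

-0.240571

Rules hold: Σm=0, L=10 even, 3≤5≤5.
N = 9·3·11 = 297
Δ = 0!·8!·2!/11! = 1/495
Racah Σ t=0..0: t=0:+1/576 = 1/576
⇒ 3j(4 1 5; 0 0 0)² = 5/99, sgn -1
Racah Σ t=0..0: t=0:+1/720 = 1/720
⇒ 3j(4 1 5; 1 0 -1)² = 8/165, sgn +1
4πI² = N·(3j₀)²·(3jₘ)² = 8/11
I = -1·√(0.727273/4π) = -0.24057125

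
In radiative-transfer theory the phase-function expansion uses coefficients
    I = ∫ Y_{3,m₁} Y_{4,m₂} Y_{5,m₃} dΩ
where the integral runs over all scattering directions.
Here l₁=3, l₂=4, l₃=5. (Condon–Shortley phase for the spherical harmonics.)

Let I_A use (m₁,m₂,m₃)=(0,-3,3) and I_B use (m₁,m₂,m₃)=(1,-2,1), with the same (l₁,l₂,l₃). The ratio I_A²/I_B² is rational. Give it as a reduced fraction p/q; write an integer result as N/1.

1764/1849

Same 3,4,5: normalisation and zero-m 3j drop out of the ratio.
A: Δ: 2! 4! 6! / 13! → 1/180180; sum: t=0:+1/1440 t=1:−1/2880 = 1/2880; 3j²(3 4 5; 0 -3 3) = Δ·Π!·Σ² = 7/715  (sign +1)
B: Δ: 2! 4! 6! / 13! → 1/180180; sum: t=0:+1/384 t=1:−1/720 t=2:+1/34560 = 43/34560; 3j²(3 4 5; 1 -2 1) = Δ·Π!·Σ² = 1849/180180  (sign +1)
I_A²/I_B² = (7/715)/(1849/180180) = 1764/1849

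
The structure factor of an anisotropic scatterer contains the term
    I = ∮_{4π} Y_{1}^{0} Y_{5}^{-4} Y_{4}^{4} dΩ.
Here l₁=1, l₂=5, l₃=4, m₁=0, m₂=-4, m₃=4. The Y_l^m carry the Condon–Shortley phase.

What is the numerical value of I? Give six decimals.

Rules hold: Σm=0, L=10 even, 4≤4≤6.
N = 3·11·9 = 297
Δ = 2!·0!·8!/11! = 1/495
Racah Σ t=1..1: t=1:−1/576 = -1/576
⇒ 3j(1 5 4; 0 0 0)² = 5/99, sgn -1
Racah Σ t=1..1: t=1:−1/40320 = -1/40320
⇒ 3j(1 5 4; 0 -4 4)² = 1/55, sgn -1
4πI² = N·(3j₀)²·(3jₘ)² = 3/11
I = +1·√(0.272727/4π) = 0.14731920

0.147319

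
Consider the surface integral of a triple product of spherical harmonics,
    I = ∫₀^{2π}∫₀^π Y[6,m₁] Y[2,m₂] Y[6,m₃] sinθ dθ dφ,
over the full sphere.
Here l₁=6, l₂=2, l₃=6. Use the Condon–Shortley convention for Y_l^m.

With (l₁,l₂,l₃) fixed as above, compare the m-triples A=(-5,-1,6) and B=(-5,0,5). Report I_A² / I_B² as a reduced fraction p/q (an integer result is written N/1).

2/1

l's match ⇒ only the (l;m) 3-j factors differ between A and B.
A: triangle coeff Δ(6,2,6) = 1/90090; Σ_t [1,1]: t=1:−1/7257600 = -1/7257600; (3j)²=11/455 [(6 2 6; -5 -1 6)], sign=-1
B: triangle coeff Δ(6,2,6) = 1/90090; Σ_t [1,2]: t=1:−1/3628800 t=2:+1/1451520 = 1/2419200; (3j)²=11/910 [(6 2 6; -5 0 5)], sign=-1
I_A²/I_B² = (11/455)/(11/910) = 2/1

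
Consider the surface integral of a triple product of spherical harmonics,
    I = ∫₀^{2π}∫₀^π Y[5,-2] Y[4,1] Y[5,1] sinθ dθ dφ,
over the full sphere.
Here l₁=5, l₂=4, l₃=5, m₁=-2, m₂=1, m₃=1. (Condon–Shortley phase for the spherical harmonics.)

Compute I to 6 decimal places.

m-sum 0 ✓  L=14 even ✓  1≤5≤9 ✓
Π(2lᵢ+1) = 11×9×11 = 1089
triangle coeff Δ(5,4,5) = 1/3153150
Σ_t [0,4]: t=0:+1/69120 t=1:−1/1728 t=2:+1/576 t=3:−1/1728 t=4:+1/69120 = 7/11520
(3j)²=2/143 [(5 4 5; 0 0 0)], sign=-1
Σ_t [1,4]: t=1:−1/103680 t=2:+1/2880 t=3:−1/1152 t=4:+1/5184 = -7/20736
(3j)²=35/2574 [(5 4 5; -2 1 1)], sign=-1
⇒ 4πI² = 35/169
I = (+1)√(35/169/(4π)) = 0.12837656

0.128377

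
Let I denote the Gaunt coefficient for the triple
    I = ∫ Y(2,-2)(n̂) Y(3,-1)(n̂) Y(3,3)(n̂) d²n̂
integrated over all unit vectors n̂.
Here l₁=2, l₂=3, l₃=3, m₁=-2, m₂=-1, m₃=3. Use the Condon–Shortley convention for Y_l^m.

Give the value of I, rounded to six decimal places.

Rules hold: Σm=0, L=8 even, 1≤3≤5.
N = 5·7·7 = 245
Δ = 2!·2!·4!/9! = 1/3780
Racah Σ t=0..2: t=0:+1/24 t=1:−1/4 t=2:+1/24 = -1/6
⇒ 3j(2 3 3; 0 0 0)² = 4/105, sgn +1
Racah Σ t=2..2: t=2:+1/96 = 1/96
⇒ 3j(2 3 3; -2 -1 3)² = 1/42, sgn +1
4πI² = N·(3j₀)²·(3jₘ)² = 2/9
I = +1·√(0.222222/4π) = 0.13298076

0.132981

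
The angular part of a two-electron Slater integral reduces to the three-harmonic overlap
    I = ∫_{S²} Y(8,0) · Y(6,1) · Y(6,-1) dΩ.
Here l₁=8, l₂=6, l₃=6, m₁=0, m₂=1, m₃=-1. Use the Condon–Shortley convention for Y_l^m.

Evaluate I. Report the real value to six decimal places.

-0.016368

m-sum 0 ✓  L=20 even ✓  2≤6≤14 ✓
Π(2lᵢ+1) = 17×13×13 = 2873
triangle coeff Δ(8,6,6) = 1/1309458150
Σ_t [2,6]: t=2:+1/49766400 t=3:−1/3110400 t=4:+1/1327104 t=5:−1/3110400 t=6:+1/49766400 = 1/6635520
(3j)²=350/46189 [(8 6 6; 0 0 0)], sign=+1
Σ_t [3,7]: t=3:−1/12441600 t=4:+1/1990656 t=5:−1/2073600 t=6:+1/12441600 t=7:−1/609638400 = 1/54190080
(3j)²=50/323323 [(8 6 6; 0 1 -1)], sign=-1
⇒ 4πI² = 2500/742577
I = (-1)√(2500/742577/(4π)) = -0.01636795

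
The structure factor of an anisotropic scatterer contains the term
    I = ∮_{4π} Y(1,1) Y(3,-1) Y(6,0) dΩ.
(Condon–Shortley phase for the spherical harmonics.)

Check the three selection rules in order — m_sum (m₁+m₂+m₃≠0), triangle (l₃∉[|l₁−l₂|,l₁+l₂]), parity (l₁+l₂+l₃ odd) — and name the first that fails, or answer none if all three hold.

triangle

Σmᵢ = 0  ✓
l₃∈[|l₁−l₂|,l₁+l₂]=[2,4], have l₃=6  ✗
Σlᵢ = 10 ⇒ even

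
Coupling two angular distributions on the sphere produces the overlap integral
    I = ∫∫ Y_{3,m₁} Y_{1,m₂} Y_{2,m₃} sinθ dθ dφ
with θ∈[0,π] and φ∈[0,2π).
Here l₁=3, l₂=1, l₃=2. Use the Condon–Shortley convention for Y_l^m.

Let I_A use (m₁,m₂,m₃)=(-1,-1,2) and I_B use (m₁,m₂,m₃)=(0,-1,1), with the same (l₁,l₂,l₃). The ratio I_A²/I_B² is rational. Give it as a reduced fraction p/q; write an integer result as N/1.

1/3

Same 3,1,2: normalisation and zero-m 3j drop out of the ratio.
A: Δ: 2! 4! 0! / 7! → 1/105; sum: t=0:+1/48 = 1/48; 3j²(3 1 2; -1 -1 2) = Δ·Π!·Σ² = 1/105  (sign +1)
B: Δ: 2! 4! 0! / 7! → 1/105; sum: t=0:+1/12 = 1/12; 3j²(3 1 2; 0 -1 1) = Δ·Π!·Σ² = 1/35  (sign -1)
I_A²/I_B² = (1/105)/(1/35) = 1/3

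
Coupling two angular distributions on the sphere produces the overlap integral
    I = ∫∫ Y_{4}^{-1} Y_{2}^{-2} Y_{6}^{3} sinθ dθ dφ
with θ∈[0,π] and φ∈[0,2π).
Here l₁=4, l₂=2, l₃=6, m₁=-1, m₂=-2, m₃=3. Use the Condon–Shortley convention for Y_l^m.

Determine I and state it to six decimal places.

Checks pass: Σm=0; 12 even; l₃=6∈[2,6].
(2·4+1)(2·2+1)(2·6+1) = 585
Δ: 0! 8! 4! / 13! → 1/6435
sum: t=0:+1/2304 = 1/2304
3j²(4 2 6; 0 0 0) = Δ·Π!·Σ² = 5/143  (sign +1)
sum: t=0:+1/17280 = 1/17280
3j²(4 2 6; -1 -2 3) = Δ·Π!·Σ² = 14/715  (sign -1)
combine: 4πI² = 585·5/143·14/715 = 630/1573
take √, sign -1: I = -0.17852580

-0.178526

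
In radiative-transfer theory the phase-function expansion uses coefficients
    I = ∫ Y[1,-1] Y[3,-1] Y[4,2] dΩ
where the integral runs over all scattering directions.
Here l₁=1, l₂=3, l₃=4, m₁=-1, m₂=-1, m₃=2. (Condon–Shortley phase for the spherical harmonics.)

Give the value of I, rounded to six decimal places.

Checks pass: Σm=0; 8 even; l₃=4∈[2,4].
(2·1+1)(2·3+1)(2·4+1) = 189
Δ: 0! 2! 6! / 9! → 1/252
sum: t=0:+1/36 = 1/36
3j²(1 3 4; 0 0 0) = Δ·Π!·Σ² = 4/63  (sign +1)
sum: t=0:+1/96 = 1/96
3j²(1 3 4; -1 -1 2) = Δ·Π!·Σ² = 5/84  (sign +1)
combine: 4πI² = 189·4/63·5/84 = 5/7
take √, sign +1: I = 0.23841361

0.238414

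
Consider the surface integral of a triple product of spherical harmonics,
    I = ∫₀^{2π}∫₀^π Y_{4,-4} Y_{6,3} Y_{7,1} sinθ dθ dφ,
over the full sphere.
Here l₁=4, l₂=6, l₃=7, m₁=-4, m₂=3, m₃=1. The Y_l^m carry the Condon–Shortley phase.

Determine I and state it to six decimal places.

L=17 odd ⇒ parity kills the (l;000) factor ⇒ I = 0

0.000000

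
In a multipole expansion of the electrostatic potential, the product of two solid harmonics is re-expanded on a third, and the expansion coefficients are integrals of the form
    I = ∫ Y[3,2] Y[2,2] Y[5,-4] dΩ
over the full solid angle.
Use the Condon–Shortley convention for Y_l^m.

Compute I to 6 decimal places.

m-sum 0 ✓  L=10 even ✓  1≤5≤5 ✓
Π(2lᵢ+1) = 7×5×11 = 385
triangle coeff Δ(3,2,5) = 1/2310
Σ_t [0,0]: t=0:+1/144 = 1/144
(3j)²=10/231 [(3 2 5; 0 0 0)], sign=-1
Σ_t [0,0]: t=0:+1/2880 = 1/2880
(3j)²=3/55 [(3 2 5; 2 2 -4)], sign=-1
⇒ 4πI² = 10/11
I = (+1)√(10/11/(4π)) = 0.26896683

0.268967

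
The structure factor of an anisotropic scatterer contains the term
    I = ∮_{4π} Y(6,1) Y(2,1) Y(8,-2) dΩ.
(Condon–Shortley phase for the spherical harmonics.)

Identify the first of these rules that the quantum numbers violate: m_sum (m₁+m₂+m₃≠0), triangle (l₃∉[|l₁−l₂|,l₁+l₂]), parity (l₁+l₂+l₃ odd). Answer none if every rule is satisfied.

Σmᵢ = 0  ✓
l₃∈[|l₁−l₂|,l₁+l₂]=[4,8], have l₃=8  ✓
Σlᵢ = 16 ⇒ even  ✓

none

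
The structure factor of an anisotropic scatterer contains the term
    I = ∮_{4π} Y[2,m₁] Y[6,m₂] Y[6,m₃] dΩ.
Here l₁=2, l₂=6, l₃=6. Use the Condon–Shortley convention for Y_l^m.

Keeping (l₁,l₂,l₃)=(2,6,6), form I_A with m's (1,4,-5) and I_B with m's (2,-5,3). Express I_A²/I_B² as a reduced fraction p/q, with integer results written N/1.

l's match ⇒ only the (l;m) 3-j factors differ between A and B.
A: triangle coeff Δ(2,6,6) = 1/90090; Σ_t [0,1]: t=0:+1/7257600 t=1:−1/725760 = -1/806400; (3j)²=27/910 [(2 6 6; 1 4 -5)], sign=+1
B: triangle coeff Δ(2,6,6) = 1/90090; Σ_t [0,0]: t=0:+1/1451520 = 1/1451520; (3j)²=1/91 [(2 6 6; 2 -5 3)], sign=-1
I_A²/I_B² = (27/910)/(1/91) = 27/10

27/10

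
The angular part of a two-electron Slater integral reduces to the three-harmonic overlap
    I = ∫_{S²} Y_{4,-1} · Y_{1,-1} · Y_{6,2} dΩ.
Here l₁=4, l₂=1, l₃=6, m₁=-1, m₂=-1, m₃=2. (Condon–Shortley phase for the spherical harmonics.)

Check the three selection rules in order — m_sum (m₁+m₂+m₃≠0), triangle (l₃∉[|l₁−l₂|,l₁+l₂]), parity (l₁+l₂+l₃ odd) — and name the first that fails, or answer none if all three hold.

Σmᵢ = 0  ✓
l₃∈[|l₁−l₂|,l₁+l₂]=[3,5], have l₃=6  ✗
Σlᵢ = 11 ⇒ odd

triangle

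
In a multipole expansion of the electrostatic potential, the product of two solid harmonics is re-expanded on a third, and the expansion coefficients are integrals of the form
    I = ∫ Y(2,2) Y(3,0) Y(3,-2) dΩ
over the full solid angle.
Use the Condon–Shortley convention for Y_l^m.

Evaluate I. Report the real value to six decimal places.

Rules hold: Σm=0, L=8 even, 1≤3≤5.
N = 5·7·7 = 245
Δ = 2!·2!·4!/9! = 1/3780
Racah Σ t=0..2: t=0:+1/24 t=1:−1/4 t=2:+1/24 = -1/6
⇒ 3j(2 3 3; 0 0 0)² = 4/105, sgn +1
Racah Σ t=0..0: t=0:+1/24 = 1/24
⇒ 3j(2 3 3; 2 0 -2)² = 1/21, sgn -1
4πI² = N·(3j₀)²·(3jₘ)² = 4/9
I = -1·√(0.444444/4π) = -0.18806319

-0.188063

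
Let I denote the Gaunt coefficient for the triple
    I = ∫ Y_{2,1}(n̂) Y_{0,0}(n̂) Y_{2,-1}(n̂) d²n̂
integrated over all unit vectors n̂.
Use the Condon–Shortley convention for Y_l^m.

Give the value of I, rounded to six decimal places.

-0.282095

Checks pass: Σm=0; 4 even; l₃=2∈[2,2].
(2·2+1)(2·0+1)(2·2+1) = 25
Δ: 0! 4! 0! / 5! → 1/5
sum: t=0:+1/4 = 1/4
3j²(2 0 2; 0 0 0) = Δ·Π!·Σ² = 1/5  (sign +1)
sum: t=0:+1/6 = 1/6
3j²(2 0 2; 1 0 -1) = Δ·Π!·Σ² = 1/5  (sign -1)
combine: 4πI² = 25·1/5·1/5 = 1/1
take √, sign -1: I = -0.28209479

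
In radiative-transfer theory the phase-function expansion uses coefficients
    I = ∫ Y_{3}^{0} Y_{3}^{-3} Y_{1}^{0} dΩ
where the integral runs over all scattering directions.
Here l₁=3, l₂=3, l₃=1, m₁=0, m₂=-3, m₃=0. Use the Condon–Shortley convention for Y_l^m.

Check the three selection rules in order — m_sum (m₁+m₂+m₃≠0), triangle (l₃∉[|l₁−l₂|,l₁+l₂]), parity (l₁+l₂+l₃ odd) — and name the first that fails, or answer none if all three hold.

m_sum

Σmᵢ = -3  ✗
l₃∈[|l₁−l₂|,l₁+l₂]=[0,6], have l₃=1
Σlᵢ = 7 ⇒ odd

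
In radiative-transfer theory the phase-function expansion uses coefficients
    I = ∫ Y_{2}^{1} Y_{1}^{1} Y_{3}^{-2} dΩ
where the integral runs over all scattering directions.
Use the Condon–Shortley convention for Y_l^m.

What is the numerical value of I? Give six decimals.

Rules hold: Σm=0, L=6 even, 1≤3≤3.
N = 5·3·7 = 105
Δ = 0!·4!·2!/7! = 1/105
Racah Σ t=0..0: t=0:+1/4 = 1/4
⇒ 3j(2 1 3; 0 0 0)² = 3/35, sgn -1
Racah Σ t=0..0: t=0:+1/12 = 1/12
⇒ 3j(2 1 3; 1 1 -2)² = 2/21, sgn -1
4πI² = N·(3j₀)²·(3jₘ)² = 6/7
I = +1·√(0.857143/4π) = 0.26116903

0.261169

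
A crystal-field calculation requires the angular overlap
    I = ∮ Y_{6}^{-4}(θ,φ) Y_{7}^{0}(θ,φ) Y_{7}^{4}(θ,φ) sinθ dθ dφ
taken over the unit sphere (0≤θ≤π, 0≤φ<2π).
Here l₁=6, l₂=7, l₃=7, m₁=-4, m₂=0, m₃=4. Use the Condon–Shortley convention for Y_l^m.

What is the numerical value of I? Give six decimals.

Rules hold: Σm=0, L=20 even, 1≤7≤13.
N = 13·15·15 = 2925
Δ = 6!·6!·8!/21! = 1/2444321880
Racah Σ t=0..6: t=0:+1/2612736000 t=1:−1/20736000 t=2:+1/1658880 t=3:−1/746496 t=4:+1/1658880 t=5:−1/20736000 t=6:+1/2612736000 = -1/4354560
⇒ 3j(6 7 7; 0 0 0)² = 1000/138567, sgn +1
Racah Σ t=4..6: t=4:+1/24883200 t=5:−1/20736000 t=6:+1/174182400 = -1/435456000
⇒ 3j(6 7 7; -4 0 4)² = 2/20995, sgn +1
4πI² = N·(3j₀)²·(3jₘ)² = 30000/14919047
I = +1·√(0.00201085/4π) = 0.01264984

0.012650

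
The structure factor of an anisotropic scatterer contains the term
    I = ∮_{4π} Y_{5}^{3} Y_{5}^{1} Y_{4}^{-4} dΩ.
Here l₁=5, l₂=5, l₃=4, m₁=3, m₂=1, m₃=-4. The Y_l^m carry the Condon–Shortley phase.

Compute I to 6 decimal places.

m-sum 0 ✓  L=14 even ✓  0≤4≤10 ✓
Π(2lᵢ+1) = 11×11×9 = 1089
triangle coeff Δ(5,5,4) = 1/3153150
Σ_t [1,5]: t=1:−1/69120 t=2:+1/1728 t=3:−1/576 t=4:+1/1728 t=5:−1/69120 = -7/11520
(3j)²=2/143 [(5 5 4; 0 0 0)], sign=-1
Σ_t [2,2]: t=2:+1/27648 = 1/27648
(3j)²=10/429 [(5 5 4; 3 1 -4)], sign=+1
⇒ 4πI² = 60/169
I = (-1)√(60/169/(4π)) = -0.16808437

-0.168084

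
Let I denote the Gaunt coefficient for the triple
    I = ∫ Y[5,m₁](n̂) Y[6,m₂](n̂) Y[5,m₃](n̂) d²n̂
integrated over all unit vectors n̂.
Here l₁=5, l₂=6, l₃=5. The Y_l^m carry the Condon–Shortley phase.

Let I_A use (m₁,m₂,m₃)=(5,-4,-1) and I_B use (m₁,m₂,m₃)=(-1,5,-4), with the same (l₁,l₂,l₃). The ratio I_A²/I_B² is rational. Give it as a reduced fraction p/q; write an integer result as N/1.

l's match ⇒ only the (l;m) 3-j factors differ between A and B.
A: triangle coeff Δ(5,6,5) = 1/28588560; Σ_t [0,0]: t=0:+1/829440 = 1/829440; (3j)²=225/9724 [(5 6 5; 5 -4 -1)], sign=+1
B: triangle coeff Δ(5,6,5) = 1/28588560; Σ_t [5,6]: t=5:−1/518400 t=6:+1/2073600 = -1/691200; (3j)²=81/4420 [(5 6 5; -1 5 -4)], sign=+1
I_A²/I_B² = (225/9724)/(81/4420) = 125/99

125/99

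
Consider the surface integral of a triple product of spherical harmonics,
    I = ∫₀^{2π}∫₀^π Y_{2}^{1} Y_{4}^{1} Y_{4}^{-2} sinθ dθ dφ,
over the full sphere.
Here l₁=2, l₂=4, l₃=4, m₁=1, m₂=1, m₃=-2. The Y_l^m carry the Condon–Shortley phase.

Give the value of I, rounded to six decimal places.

0.127700

m-sum 0 ✓  L=10 even ✓  2≤4≤6 ✓
Π(2lᵢ+1) = 5×9×9 = 405
triangle coeff Δ(2,4,4) = 1/13860
Σ_t [0,2]: t=0:+1/192 t=1:−1/36 t=2:+1/192 = -5/288
(3j)²=20/693 [(2 4 4; 0 0 0)], sign=-1
Σ_t [0,1]: t=0:+1/240 t=1:−1/96 = -1/160
(3j)²=27/1540 [(2 4 4; 1 1 -2)], sign=-1
⇒ 4πI² = 1215/5929
I = (+1)√(1215/5929/(4π)) = 0.12770047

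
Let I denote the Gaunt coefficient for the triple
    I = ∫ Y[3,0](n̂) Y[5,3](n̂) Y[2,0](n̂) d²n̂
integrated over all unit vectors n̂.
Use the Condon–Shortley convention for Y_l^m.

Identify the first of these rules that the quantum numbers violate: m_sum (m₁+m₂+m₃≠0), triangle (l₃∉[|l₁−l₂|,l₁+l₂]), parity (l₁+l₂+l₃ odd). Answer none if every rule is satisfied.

m_sum

Σmᵢ = 3  ✗
l₃∈[|l₁−l₂|,l₁+l₂]=[2,8], have l₃=2
Σlᵢ = 10 ⇒ even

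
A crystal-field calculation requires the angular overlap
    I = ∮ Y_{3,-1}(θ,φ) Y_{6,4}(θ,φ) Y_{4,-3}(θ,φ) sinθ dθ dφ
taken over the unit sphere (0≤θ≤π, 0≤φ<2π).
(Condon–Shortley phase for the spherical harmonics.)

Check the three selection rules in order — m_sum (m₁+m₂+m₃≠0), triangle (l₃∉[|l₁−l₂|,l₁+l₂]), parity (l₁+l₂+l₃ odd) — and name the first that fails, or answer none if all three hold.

parity

m₁+m₂+m₃ = -1 + 4 − 3 = 0  ✓
triangle: |3−6|=3 ≤ l₃=4 ≤ 3+6=9  ✓
parity: l₁+l₂+l₃ = 13 is odd  ✗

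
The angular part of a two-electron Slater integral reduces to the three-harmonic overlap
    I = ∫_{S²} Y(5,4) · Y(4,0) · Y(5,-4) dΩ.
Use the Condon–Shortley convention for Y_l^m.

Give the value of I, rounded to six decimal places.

-0.130198

m-sum 0 ✓  L=14 even ✓  1≤5≤9 ✓
Π(2lᵢ+1) = 11×9×11 = 1089
triangle coeff Δ(5,4,5) = 1/3153150
Σ_t [0,4]: t=0:+1/69120 t=1:−1/1728 t=2:+1/576 t=3:−1/1728 t=4:+1/69120 = 7/11520
(3j)²=2/143 [(5 4 5; 0 0 0)], sign=-1
Σ_t [0,1]: t=0:+1/69120 t=1:−1/25920 = -1/41472
(3j)²=2/143 [(5 4 5; 4 0 -4)], sign=+1
⇒ 4πI² = 36/169
I = (-1)√(36/169/(4π)) = -0.13019760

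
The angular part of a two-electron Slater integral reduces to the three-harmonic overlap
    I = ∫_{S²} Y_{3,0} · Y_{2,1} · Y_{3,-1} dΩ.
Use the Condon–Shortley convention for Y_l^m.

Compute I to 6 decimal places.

Rules hold: Σm=0, L=8 even, 1≤3≤5.
N = 7·5·7 = 245
Δ = 2!·4!·2!/9! = 1/3780
Racah Σ t=0..2: t=0:+1/24 t=1:−1/4 t=2:+1/24 = -1/6
⇒ 3j(3 2 3; 0 0 0)² = 4/105, sgn +1
Racah Σ t=1..2: t=1:−1/8 t=2:+1/12 = -1/24
⇒ 3j(3 2 3; 0 1 -1)² = 1/210, sgn -1
4πI² = N·(3j₀)²·(3jₘ)² = 2/45
I = -1·√(0.0444444/4π) = -0.05947080

-0.059471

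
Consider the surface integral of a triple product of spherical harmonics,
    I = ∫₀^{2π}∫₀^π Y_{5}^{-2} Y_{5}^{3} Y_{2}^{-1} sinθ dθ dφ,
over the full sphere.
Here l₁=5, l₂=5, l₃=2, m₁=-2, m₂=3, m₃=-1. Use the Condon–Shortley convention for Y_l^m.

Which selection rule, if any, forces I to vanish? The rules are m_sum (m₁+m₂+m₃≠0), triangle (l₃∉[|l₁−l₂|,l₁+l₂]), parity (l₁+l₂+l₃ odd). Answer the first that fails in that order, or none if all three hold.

none

azimuthal sum: -2 + 3 − 1 = 0  ✓
0 ≤ 2 ≤ 10 (triangle on l)  ✓
L = 5 + 5 + 2 = 12 (even)  ✓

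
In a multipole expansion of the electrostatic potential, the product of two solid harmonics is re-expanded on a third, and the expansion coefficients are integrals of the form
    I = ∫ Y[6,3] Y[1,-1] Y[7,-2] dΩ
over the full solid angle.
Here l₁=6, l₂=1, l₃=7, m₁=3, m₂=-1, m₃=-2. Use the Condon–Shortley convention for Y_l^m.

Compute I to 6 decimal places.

m-sum 0 ✓  L=14 even ✓  5≤7≤7 ✓
Π(2lᵢ+1) = 13×3×15 = 585
triangle coeff Δ(6,1,7) = 1/1365
Σ_t [0,0]: t=0:+1/518400 = 1/518400
(3j)²=7/195 [(6 1 7; 0 0 0)], sign=-1
Σ_t [0,0]: t=0:+1/4354560 = 1/4354560
(3j)²=2/273 [(6 1 7; 3 -1 -2)], sign=-1
⇒ 4πI² = 2/13
I = (+1)√(2/13/(4π)) = 0.11064668

0.110647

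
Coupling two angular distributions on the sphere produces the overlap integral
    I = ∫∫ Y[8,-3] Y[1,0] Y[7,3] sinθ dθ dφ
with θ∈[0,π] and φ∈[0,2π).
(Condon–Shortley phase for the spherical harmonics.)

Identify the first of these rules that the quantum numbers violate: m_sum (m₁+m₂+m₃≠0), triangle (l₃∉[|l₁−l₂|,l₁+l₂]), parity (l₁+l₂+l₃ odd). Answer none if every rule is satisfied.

none

azimuthal sum: -3 + 0 + 3 = 0  ✓
7 ≤ 7 ≤ 9 (triangle on l)  ✓
L = 8 + 1 + 7 = 16 (even)  ✓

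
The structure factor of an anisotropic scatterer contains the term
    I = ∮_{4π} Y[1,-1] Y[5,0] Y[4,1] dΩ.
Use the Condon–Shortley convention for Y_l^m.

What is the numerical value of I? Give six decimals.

0.155288

Checks pass: Σm=0; 10 even; l₃=4∈[4,6].
(2·1+1)(2·5+1)(2·4+1) = 297
Δ: 2! 0! 8! / 11! → 1/495
sum: t=1:−1/576 = -1/576
3j²(1 5 4; 0 0 0) = Δ·Π!·Σ² = 5/99  (sign -1)
sum: t=2:+1/1440 = 1/1440
3j²(1 5 4; -1 0 1) = Δ·Π!·Σ² = 2/99  (sign -1)
combine: 4πI² = 297·5/99·2/99 = 10/33
take √, sign +1: I = 0.15528807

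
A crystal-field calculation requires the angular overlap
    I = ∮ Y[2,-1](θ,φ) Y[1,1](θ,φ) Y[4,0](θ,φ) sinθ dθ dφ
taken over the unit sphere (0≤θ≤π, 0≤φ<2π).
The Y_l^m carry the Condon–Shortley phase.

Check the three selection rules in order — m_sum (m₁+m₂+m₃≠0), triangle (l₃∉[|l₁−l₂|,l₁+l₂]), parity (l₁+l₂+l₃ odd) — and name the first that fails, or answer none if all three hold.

triangle

m₁+m₂+m₃ = -1 + 1 + 0 = 0  ✓
triangle: |2−1|=1 ≤ l₃=4 ≤ 2+1=3  ✗
parity: l₁+l₂+l₃ = 7 is odd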